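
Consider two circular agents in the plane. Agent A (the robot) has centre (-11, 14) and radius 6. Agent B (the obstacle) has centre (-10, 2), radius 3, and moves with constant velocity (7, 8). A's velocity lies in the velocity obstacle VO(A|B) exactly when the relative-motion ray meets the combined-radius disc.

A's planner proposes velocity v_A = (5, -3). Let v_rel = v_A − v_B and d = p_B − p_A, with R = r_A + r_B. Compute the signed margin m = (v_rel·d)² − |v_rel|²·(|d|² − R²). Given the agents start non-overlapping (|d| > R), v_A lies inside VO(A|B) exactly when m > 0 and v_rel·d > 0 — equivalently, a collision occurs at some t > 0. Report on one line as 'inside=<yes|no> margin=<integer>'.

d = (1, -12),  |d|² = 145;  R = 6+3 = 9,  c = 145−9² = 64
v_rel = (-2, -11),  |v_rel|² = 125;  v_rel·d = (-2)·(1) + (-11)·(-12) = 130
125·t² − 260·t + 64 = 0  ⇒  m = 130² − 125·64 = 8900
m = 8900 > 0,  v_rel·d = 130 > 0  ⇒  inside

inside=yes margin=8900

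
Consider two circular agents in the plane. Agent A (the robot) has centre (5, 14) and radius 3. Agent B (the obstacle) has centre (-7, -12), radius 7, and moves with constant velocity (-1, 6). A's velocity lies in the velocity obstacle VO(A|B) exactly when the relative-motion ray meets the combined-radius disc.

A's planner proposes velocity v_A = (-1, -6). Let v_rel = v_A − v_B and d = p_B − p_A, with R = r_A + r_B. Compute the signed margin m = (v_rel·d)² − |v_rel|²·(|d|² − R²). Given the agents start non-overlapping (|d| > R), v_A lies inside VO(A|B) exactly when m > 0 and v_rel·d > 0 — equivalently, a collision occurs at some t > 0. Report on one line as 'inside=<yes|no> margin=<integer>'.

d = (-12, -26),  |d|² = 820;  R = 3+7 = 10,  c = 820−10² = 720
v_rel = (0, -12),  |v_rel|² = 144;  v_rel·d = (0)·(-12) + (-12)·(-26) = 312
144·t² − 624·t + 720 = 0  ⇒  m = 312² − 144·720 = -6336
m = -6336 < 0,  v_rel·d = 312 > 0  ⇒  outside

inside=no margin=-6336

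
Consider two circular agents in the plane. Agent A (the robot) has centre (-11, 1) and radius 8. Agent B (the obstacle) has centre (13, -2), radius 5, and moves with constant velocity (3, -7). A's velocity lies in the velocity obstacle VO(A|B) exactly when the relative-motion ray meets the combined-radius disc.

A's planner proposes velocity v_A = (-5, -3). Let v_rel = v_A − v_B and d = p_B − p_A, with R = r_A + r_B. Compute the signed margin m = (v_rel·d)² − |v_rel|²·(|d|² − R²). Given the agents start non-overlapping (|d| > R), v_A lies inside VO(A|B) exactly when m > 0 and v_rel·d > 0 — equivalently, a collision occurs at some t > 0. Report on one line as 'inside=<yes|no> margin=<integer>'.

d = (24, -3),  |d|² = 585;  R = 8+5 = 13,  c = 585−13² = 416
v_rel = (-8, 4),  |v_rel|² = 80;  v_rel·d = (-8)·(24) + (4)·(-3) = -204
80·t² + 408·t + 416 = 0  ⇒  m = (-204)² − 80·416 = 8336
m = 8336 > 0,  v_rel·d = -204 < 0  ⇒  outside

inside=no margin=8336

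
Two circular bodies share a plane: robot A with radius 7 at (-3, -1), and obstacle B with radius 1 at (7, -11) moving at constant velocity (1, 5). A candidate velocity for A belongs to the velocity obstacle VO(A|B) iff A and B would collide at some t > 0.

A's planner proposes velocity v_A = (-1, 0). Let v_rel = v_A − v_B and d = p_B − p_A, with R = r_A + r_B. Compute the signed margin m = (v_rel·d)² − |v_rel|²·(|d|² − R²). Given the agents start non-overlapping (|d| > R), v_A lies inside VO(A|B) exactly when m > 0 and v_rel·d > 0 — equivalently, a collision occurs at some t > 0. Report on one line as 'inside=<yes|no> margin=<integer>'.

d = (10, -10),  |d|² = 200;  R = 7+1 = 8,  c = 200−8² = 136
v_rel = (-2, -5),  |v_rel|² = 29;  v_rel·d = (-2)·(10) + (-5)·(-10) = 30
29·t² − 60·t + 136 = 0  ⇒  m = 30² − 29·136 = -3044
m = -3044 < 0,  v_rel·d = 30 > 0  ⇒  outside

inside=no margin=-3044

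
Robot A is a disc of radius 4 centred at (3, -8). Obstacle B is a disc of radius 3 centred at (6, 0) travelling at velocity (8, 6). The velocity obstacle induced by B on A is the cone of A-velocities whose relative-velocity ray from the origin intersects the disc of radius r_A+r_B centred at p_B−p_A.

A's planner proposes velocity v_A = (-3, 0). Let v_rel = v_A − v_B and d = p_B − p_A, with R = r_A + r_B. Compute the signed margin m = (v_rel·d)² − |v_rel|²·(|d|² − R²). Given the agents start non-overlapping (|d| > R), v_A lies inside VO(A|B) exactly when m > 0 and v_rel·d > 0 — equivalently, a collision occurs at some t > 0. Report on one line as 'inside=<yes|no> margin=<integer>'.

d = (3, 8),  |d|² = 73;  R = 4+3 = 7,  c = 73−7² = 24
v_rel = (-11, -6),  |v_rel|² = 157;  v_rel·d = (-11)·(3) + (-6)·(8) = -81
157·t² + 162·t + 24 = 0  ⇒  m = (-81)² − 157·24 = 2793
m = 2793 > 0,  v_rel·d = -81 < 0  ⇒  outside

inside=no margin=2793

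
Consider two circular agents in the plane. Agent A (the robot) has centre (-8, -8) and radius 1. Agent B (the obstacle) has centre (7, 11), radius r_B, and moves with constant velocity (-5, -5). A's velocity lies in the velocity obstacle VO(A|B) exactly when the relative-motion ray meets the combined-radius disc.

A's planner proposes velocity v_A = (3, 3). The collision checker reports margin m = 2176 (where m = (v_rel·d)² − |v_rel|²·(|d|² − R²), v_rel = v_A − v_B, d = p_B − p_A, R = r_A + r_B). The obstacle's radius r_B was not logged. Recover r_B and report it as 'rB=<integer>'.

m = 2176
d = (15, 19);  v_rel = (8, 8),  |v_rel|² = 128
v_rel×d = (8)·(19) − (8)·(15) = 32
since m = R²·128 − 32²:  R² = (1024 + 2176) / 128 = 25
R = √25 = 5  ⇒  r_B = 5 − 1 = 4

rB=4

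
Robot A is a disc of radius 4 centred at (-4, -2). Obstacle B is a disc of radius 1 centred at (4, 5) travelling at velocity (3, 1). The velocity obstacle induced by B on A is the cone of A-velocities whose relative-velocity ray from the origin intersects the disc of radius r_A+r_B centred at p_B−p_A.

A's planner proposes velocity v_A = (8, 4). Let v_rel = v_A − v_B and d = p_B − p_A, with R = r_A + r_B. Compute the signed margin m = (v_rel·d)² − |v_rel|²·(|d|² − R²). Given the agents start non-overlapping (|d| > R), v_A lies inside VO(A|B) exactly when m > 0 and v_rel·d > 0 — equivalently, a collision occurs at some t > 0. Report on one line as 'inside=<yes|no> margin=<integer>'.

d = (8, 7),  |d|² = 113;  R = 4+1 = 5,  c = 113−5² = 88
v_rel = (5, 3),  |v_rel|² = 34;  v_rel·d = (5)·(8) + (3)·(7) = 61
34·t² − 122·t + 88 = 0  ⇒  m = 61² − 34·88 = 729
m = 729 > 0,  v_rel·d = 61 > 0  ⇒  inside

inside=yes margin=729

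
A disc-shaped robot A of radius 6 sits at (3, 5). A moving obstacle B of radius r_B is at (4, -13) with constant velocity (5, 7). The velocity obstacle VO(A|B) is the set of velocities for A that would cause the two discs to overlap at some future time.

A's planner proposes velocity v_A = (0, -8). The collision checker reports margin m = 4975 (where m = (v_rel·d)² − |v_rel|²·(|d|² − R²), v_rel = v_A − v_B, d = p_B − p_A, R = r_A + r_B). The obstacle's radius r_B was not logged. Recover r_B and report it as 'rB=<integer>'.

m = 4975
d = (1, -18);  v_rel = (-5, -15),  |v_rel|² = 250
v_rel×d = (-5)·(-18) − (-15)·(1) = 105
since m = R²·250 − 105²:  R² = (11025 + 4975) / 250 = 64
R = √64 = 8  ⇒  r_B = 8 − 6 = 2

rB=2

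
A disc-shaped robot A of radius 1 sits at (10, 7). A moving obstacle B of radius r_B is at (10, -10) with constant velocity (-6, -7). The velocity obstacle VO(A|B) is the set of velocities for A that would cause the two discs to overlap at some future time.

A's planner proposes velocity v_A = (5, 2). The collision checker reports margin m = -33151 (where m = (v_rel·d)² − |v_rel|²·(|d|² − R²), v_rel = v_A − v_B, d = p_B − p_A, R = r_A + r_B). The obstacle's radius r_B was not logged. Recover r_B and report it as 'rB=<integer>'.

m = -33151
d = (0, -17);  v_rel = (11, 9),  |v_rel|² = 202
v_rel×d = (11)·(-17) − (9)·(0) = -187
since m = R²·202 − (-187)²:  R² = (34969 + -33151) / 202 = 9
R = √9 = 3  ⇒  r_B = 3 − 1 = 2

rB=2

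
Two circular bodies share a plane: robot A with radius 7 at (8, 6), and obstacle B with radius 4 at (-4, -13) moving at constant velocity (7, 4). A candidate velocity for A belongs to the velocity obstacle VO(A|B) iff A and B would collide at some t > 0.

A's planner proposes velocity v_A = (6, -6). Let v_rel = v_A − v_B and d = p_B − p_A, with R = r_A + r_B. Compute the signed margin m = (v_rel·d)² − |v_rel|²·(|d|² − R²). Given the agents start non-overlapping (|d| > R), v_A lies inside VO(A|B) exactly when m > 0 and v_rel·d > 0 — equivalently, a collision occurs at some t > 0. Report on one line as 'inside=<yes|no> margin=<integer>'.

d = (-12, -19),  |d|² = 505;  R = 7+4 = 11,  c = 505−11² = 384
v_rel = (-1, -10),  |v_rel|² = 101;  v_rel·d = (-1)·(-12) + (-10)·(-19) = 202
101·t² − 404·t + 384 = 0  ⇒  m = 202² − 101·384 = 2020
m = 2020 > 0,  v_rel·d = 202 > 0  ⇒  inside

inside=yes margin=2020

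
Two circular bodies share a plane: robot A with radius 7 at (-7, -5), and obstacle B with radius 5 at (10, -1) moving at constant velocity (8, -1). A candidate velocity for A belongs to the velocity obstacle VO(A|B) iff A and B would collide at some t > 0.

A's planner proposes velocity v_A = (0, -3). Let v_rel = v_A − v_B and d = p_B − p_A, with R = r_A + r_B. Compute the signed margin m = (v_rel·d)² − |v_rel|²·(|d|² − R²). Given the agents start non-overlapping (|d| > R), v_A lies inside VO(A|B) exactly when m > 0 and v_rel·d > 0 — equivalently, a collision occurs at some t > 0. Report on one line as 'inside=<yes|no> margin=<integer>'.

d = (17, 4),  |d|² = 305;  R = 7+5 = 12,  c = 305−12² = 161
v_rel = (-8, -2),  |v_rel|² = 68;  v_rel·d = (-8)·(17) + (-2)·(4) = -144
68·t² + 288·t + 161 = 0  ⇒  m = (-144)² − 68·161 = 9788
m = 9788 > 0,  v_rel·d = -144 < 0  ⇒  outside

inside=no margin=9788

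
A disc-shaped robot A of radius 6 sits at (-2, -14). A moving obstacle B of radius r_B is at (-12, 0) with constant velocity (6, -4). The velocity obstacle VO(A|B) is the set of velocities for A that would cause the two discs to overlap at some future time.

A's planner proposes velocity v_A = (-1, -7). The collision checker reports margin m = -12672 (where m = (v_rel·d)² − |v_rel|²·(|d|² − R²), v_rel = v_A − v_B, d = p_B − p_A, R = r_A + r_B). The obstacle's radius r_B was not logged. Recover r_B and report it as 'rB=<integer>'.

m = -12672
d = (-10, 14);  v_rel = (-7, -3),  |v_rel|² = 58
v_rel×d = (-7)·(14) − (-3)·(-10) = -128
since m = R²·58 − (-128)²:  R² = (16384 + -12672) / 58 = 64
R = √64 = 8  ⇒  r_B = 8 − 6 = 2

rB=2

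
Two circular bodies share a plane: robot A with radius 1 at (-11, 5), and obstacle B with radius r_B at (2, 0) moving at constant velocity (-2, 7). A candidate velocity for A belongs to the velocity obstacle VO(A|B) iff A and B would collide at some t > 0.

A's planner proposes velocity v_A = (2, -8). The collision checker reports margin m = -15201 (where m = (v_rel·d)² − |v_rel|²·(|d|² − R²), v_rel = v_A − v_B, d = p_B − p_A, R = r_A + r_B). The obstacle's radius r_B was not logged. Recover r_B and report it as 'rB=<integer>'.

m = -15201
d = (13, -5);  v_rel = (4, -15),  |v_rel|² = 241
v_rel×d = (4)·(-5) − (-15)·(13) = 175
since m = R²·241 − 175²:  R² = (30625 + -15201) / 241 = 64
R = √64 = 8  ⇒  r_B = 8 − 1 = 7

rB=7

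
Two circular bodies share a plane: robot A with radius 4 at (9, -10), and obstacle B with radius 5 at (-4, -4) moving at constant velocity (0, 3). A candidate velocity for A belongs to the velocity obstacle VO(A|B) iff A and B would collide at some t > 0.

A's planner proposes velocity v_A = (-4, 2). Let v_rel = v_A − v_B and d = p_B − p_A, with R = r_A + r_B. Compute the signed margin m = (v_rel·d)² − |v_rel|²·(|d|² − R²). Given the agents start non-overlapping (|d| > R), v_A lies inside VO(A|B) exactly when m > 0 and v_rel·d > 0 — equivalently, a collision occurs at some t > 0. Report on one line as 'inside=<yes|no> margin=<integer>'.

d = (-13, 6),  |d|² = 205;  R = 4+5 = 9,  c = 205−9² = 124
v_rel = (-4, -1),  |v_rel|² = 17;  v_rel·d = (-4)·(-13) + (-1)·(6) = 46
17·t² − 92·t + 124 = 0  ⇒  m = 46² − 17·124 = 8
m = 8 > 0,  v_rel·d = 46 > 0  ⇒  inside

inside=yes margin=8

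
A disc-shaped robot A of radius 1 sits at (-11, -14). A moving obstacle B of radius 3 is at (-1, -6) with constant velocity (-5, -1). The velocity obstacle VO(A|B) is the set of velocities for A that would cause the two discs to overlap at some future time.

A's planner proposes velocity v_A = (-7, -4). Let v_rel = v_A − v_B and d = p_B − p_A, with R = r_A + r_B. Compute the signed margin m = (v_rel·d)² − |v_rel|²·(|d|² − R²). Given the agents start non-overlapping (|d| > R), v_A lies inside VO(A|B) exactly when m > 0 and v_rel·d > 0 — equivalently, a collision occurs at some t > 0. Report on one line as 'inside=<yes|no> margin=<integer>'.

d = (10, 8),  |d|² = 164;  R = 1+3 = 4,  c = 164−4² = 148
v_rel = (-2, -3),  |v_rel|² = 13;  v_rel·d = (-2)·(10) + (-3)·(8) = -44
13·t² + 88·t + 148 = 0  ⇒  m = (-44)² − 13·148 = 12
m = 12 > 0,  v_rel·d = -44 < 0  ⇒  outside

inside=no margin=12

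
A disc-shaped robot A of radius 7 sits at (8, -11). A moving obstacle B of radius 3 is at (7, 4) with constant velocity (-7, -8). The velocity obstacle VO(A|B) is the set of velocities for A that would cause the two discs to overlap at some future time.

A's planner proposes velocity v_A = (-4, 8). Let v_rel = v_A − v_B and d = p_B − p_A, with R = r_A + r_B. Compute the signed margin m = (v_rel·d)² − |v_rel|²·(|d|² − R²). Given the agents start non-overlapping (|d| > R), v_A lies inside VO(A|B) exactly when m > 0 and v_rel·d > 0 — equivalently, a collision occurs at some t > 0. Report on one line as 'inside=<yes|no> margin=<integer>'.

d = (-1, 15),  |d|² = 226;  R = 7+3 = 10,  c = 226−10² = 126
v_rel = (3, 16),  |v_rel|² = 265;  v_rel·d = (3)·(-1) + (16)·(15) = 237
265·t² − 474·t + 126 = 0  ⇒  m = 237² − 265·126 = 22779
m = 22779 > 0,  v_rel·d = 237 > 0  ⇒  inside

inside=yes margin=22779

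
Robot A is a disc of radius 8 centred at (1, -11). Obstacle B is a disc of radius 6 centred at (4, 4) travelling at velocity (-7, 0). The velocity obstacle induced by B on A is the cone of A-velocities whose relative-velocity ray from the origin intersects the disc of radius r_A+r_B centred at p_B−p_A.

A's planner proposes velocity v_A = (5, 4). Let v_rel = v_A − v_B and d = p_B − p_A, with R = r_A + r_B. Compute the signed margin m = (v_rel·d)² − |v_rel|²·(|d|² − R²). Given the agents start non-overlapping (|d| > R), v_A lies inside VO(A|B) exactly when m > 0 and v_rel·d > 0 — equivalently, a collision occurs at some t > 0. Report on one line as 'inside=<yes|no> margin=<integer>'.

d = (3, 15),  |d|² = 234;  R = 8+6 = 14,  c = 234−14² = 38
v_rel = (12, 4),  |v_rel|² = 160;  v_rel·d = (12)·(3) + (4)·(15) = 96
160·t² − 192·t + 38 = 0  ⇒  m = 96² − 160·38 = 3136
m = 3136 > 0,  v_rel·d = 96 > 0  ⇒  inside

inside=yes margin=3136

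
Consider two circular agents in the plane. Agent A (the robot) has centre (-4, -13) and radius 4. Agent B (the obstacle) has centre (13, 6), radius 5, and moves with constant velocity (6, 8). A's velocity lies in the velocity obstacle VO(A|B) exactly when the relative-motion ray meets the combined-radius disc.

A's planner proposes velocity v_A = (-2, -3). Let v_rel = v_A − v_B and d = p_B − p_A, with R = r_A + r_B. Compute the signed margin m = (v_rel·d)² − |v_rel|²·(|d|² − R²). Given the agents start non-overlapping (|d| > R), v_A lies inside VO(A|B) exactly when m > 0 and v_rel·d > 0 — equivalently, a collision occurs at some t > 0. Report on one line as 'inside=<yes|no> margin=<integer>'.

d = (17, 19),  |d|² = 650;  R = 4+5 = 9,  c = 650−9² = 569
v_rel = (-8, -11),  |v_rel|² = 185;  v_rel·d = (-8)·(17) + (-11)·(19) = -345
185·t² + 690·t + 569 = 0  ⇒  m = (-345)² − 185·569 = 13760
m = 13760 > 0,  v_rel·d = -345 < 0  ⇒  outside

inside=no margin=13760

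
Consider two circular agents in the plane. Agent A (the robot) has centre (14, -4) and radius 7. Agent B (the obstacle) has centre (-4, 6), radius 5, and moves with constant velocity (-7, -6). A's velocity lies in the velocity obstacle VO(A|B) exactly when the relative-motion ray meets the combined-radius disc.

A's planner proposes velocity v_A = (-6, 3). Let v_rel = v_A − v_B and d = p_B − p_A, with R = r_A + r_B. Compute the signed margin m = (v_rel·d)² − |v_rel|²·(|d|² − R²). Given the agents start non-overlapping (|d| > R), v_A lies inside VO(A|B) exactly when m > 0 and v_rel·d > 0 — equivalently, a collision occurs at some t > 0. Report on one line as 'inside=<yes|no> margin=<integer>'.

d = (-18, 10),  |d|² = 424;  R = 7+5 = 12,  c = 424−12² = 280
v_rel = (1, 9),  |v_rel|² = 82;  v_rel·d = (1)·(-18) + (9)·(10) = 72
82·t² − 144·t + 280 = 0  ⇒  m = 72² − 82·280 = -17776
m = -17776 < 0,  v_rel·d = 72 > 0  ⇒  outside

inside=no margin=-17776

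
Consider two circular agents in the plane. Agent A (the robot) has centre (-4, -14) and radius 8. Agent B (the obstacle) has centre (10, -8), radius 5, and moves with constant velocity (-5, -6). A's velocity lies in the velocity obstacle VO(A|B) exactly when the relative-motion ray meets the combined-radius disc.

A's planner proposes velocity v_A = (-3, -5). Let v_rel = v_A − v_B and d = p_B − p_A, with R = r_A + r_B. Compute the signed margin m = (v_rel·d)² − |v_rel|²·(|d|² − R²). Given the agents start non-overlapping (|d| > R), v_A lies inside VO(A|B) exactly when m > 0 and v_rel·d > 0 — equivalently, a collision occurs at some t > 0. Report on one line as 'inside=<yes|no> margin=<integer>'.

d = (14, 6),  |d|² = 232;  R = 8+5 = 13,  c = 232−13² = 63
v_rel = (2, 1),  |v_rel|² = 5;  v_rel·d = (2)·(14) + (1)·(6) = 34
5·t² − 68·t + 63 = 0  ⇒  m = 34² − 5·63 = 841
m = 841 > 0,  v_rel·d = 34 > 0  ⇒  inside

inside=yes margin=841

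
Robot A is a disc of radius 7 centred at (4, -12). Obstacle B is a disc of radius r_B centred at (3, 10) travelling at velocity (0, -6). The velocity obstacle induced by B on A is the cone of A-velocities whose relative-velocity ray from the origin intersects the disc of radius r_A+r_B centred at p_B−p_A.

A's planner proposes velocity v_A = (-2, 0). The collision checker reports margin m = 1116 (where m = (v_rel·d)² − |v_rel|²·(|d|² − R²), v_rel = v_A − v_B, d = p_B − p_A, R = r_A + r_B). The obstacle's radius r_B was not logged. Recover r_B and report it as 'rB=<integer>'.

m = 1116
d = (-1, 22);  v_rel = (-2, 6),  |v_rel|² = 40
v_rel×d = (-2)·(22) − (6)·(-1) = -38
since m = R²·40 − (-38)²:  R² = (1444 + 1116) / 40 = 64
R = √64 = 8  ⇒  r_B = 8 − 7 = 1

rB=1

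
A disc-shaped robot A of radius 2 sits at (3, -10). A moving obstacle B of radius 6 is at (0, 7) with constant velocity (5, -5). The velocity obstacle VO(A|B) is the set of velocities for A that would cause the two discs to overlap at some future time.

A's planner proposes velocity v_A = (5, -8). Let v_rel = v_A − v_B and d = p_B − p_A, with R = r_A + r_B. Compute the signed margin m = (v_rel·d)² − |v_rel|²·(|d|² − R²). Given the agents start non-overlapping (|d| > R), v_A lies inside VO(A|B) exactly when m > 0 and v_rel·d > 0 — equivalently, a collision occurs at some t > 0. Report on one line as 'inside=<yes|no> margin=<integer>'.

d = (-3, 17),  |d|² = 298;  R = 2+6 = 8,  c = 298−8² = 234
v_rel = (0, -3),  |v_rel|² = 9;  v_rel·d = (0)·(-3) + (-3)·(17) = -51
9·t² + 102·t + 234 = 0  ⇒  m = (-51)² − 9·234 = 495
m = 495 > 0,  v_rel·d = -51 < 0  ⇒  outside

inside=no margin=495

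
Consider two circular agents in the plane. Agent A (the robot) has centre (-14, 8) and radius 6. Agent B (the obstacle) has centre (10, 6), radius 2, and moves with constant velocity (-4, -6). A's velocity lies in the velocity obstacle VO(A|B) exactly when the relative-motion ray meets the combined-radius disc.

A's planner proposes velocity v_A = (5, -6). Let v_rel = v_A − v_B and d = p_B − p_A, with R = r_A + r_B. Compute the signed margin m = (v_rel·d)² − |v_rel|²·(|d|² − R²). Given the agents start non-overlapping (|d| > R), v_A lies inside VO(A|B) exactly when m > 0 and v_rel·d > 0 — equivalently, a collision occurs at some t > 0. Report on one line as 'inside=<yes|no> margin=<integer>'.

d = (24, -2),  |d|² = 580;  R = 6+2 = 8,  c = 580−8² = 516
v_rel = (9, 0),  |v_rel|² = 81;  v_rel·d = (9)·(24) + (0)·(-2) = 216
81·t² − 432·t + 516 = 0  ⇒  m = 216² − 81·516 = 4860
m = 4860 > 0,  v_rel·d = 216 > 0  ⇒  inside

inside=yes margin=4860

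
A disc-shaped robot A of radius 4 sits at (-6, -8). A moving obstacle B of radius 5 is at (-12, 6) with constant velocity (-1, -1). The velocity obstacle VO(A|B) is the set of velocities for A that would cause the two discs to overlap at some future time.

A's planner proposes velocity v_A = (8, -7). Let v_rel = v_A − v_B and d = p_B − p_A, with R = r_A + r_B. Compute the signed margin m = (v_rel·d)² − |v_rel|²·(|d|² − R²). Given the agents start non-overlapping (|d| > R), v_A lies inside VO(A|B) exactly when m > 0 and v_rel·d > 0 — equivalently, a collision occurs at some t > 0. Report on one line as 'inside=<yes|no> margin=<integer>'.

d = (-6, 14),  |d|² = 232;  R = 4+5 = 9,  c = 232−9² = 151
v_rel = (9, -6),  |v_rel|² = 117;  v_rel·d = (9)·(-6) + (-6)·(14) = -138
117·t² + 276·t + 151 = 0  ⇒  m = (-138)² − 117·151 = 1377
m = 1377 > 0,  v_rel·d = -138 < 0  ⇒  outside

inside=no margin=1377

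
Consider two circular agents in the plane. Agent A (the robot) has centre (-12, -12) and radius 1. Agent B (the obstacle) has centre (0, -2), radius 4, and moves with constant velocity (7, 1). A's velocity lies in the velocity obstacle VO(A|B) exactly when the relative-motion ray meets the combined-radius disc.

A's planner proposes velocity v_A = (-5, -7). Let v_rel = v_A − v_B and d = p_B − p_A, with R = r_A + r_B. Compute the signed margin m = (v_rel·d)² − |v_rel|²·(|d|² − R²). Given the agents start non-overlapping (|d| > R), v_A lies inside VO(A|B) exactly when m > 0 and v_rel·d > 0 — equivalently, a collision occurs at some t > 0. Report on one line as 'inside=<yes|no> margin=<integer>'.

d = (12, 10),  |d|² = 244;  R = 1+4 = 5,  c = 244−5² = 219
v_rel = (-12, -8),  |v_rel|² = 208;  v_rel·d = (-12)·(12) + (-8)·(10) = -224
208·t² + 448·t + 219 = 0  ⇒  m = (-224)² − 208·219 = 4624
m = 4624 > 0,  v_rel·d = -224 < 0  ⇒  outside

inside=no margin=4624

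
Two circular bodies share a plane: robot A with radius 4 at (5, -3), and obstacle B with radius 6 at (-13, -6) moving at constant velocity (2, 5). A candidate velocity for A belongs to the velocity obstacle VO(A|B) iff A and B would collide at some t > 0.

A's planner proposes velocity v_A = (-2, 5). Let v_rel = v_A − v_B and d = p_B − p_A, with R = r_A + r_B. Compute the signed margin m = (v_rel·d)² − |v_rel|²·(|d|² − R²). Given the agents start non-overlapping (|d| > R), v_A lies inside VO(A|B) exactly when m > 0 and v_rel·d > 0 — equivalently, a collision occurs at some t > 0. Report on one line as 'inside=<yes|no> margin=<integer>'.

d = (-18, -3),  |d|² = 333;  R = 4+6 = 10,  c = 333−10² = 233
v_rel = (-4, 0),  |v_rel|² = 16;  v_rel·d = (-4)·(-18) + (0)·(-3) = 72
16·t² − 144·t + 233 = 0  ⇒  m = 72² − 16·233 = 1456
m = 1456 > 0,  v_rel·d = 72 > 0  ⇒  inside

inside=yes margin=1456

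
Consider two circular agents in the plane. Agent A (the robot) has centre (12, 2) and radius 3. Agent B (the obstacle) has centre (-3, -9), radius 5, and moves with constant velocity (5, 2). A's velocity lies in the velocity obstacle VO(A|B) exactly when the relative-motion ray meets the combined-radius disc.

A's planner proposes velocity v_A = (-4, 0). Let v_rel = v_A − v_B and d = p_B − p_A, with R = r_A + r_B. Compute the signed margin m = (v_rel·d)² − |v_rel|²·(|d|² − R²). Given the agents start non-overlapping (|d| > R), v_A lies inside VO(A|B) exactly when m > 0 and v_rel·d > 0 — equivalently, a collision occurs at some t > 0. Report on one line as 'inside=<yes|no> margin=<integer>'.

d = (-15, -11),  |d|² = 346;  R = 3+5 = 8,  c = 346−8² = 282
v_rel = (-9, -2),  |v_rel|² = 85;  v_rel·d = (-9)·(-15) + (-2)·(-11) = 157
85·t² − 314·t + 282 = 0  ⇒  m = 157² − 85·282 = 679
m = 679 > 0,  v_rel·d = 157 > 0  ⇒  inside

inside=yes margin=679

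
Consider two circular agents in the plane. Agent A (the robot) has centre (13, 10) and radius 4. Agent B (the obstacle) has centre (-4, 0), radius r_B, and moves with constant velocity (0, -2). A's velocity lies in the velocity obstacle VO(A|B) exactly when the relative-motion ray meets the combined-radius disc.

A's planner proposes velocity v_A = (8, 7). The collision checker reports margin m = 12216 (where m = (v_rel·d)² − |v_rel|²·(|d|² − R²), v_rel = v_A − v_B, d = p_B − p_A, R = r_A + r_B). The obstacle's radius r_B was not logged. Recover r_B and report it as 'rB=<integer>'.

m = 12216
d = (-17, -10);  v_rel = (8, 9),  |v_rel|² = 145
v_rel×d = (8)·(-10) − (9)·(-17) = 73
since m = R²·145 − 73²:  R² = (5329 + 12216) / 145 = 121
R = √121 = 11  ⇒  r_B = 11 − 4 = 7

rB=7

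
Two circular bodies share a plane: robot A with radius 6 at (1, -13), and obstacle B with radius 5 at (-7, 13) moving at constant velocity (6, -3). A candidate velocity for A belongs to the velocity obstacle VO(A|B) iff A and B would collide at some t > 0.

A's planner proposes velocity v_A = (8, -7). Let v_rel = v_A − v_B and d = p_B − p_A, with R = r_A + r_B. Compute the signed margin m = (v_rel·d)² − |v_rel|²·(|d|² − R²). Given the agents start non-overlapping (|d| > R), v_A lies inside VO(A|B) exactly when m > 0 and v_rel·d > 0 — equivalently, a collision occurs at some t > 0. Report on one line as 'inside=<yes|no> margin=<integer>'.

d = (-8, 26),  |d|² = 740;  R = 6+5 = 11,  c = 740−11² = 619
v_rel = (2, -4),  |v_rel|² = 20;  v_rel·d = (2)·(-8) + (-4)·(26) = -120
20·t² + 240·t + 619 = 0  ⇒  m = (-120)² − 20·619 = 2020
m = 2020 > 0,  v_rel·d = -120 < 0  ⇒  outside

inside=no margin=2020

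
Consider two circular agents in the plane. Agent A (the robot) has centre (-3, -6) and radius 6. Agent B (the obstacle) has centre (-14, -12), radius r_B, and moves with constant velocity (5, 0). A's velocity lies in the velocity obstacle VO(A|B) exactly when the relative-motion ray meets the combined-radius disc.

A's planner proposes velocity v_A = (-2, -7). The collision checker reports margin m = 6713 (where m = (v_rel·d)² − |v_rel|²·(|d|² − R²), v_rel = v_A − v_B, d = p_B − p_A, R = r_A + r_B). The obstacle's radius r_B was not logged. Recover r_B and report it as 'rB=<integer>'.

m = 6713
d = (-11, -6);  v_rel = (-7, -7),  |v_rel|² = 98
v_rel×d = (-7)·(-6) − (-7)·(-11) = -35
since m = R²·98 − (-35)²:  R² = (1225 + 6713) / 98 = 81
R = √81 = 9  ⇒  r_B = 9 − 6 = 3

rB=3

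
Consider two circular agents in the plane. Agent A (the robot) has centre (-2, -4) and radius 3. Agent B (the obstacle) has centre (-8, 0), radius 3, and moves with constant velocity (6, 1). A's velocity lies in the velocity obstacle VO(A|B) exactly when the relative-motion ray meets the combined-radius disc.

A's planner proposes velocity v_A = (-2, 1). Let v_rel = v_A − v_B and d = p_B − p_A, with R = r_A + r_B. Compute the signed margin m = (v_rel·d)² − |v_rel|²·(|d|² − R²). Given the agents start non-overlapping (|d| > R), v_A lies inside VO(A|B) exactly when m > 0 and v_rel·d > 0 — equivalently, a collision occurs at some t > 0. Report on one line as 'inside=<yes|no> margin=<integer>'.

d = (-6, 4),  |d|² = 52;  R = 3+3 = 6,  c = 52−6² = 16
v_rel = (-8, 0),  |v_rel|² = 64;  v_rel·d = (-8)·(-6) + (0)·(4) = 48
64·t² − 96·t + 16 = 0  ⇒  m = 48² − 64·16 = 1280
m = 1280 > 0,  v_rel·d = 48 > 0  ⇒  inside

inside=yes margin=1280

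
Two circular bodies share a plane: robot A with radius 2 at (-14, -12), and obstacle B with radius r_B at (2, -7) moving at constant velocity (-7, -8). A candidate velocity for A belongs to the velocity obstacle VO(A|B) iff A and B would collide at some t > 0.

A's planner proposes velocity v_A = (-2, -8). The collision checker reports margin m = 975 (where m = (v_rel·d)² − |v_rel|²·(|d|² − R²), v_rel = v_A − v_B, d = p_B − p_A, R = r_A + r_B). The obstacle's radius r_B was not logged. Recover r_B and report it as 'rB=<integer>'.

m = 975
d = (16, 5);  v_rel = (5, 0),  |v_rel|² = 25
v_rel×d = (5)·(5) − (0)·(16) = 25
since m = R²·25 − 25²:  R² = (625 + 975) / 25 = 64
R = √64 = 8  ⇒  r_B = 8 − 2 = 6

rB=6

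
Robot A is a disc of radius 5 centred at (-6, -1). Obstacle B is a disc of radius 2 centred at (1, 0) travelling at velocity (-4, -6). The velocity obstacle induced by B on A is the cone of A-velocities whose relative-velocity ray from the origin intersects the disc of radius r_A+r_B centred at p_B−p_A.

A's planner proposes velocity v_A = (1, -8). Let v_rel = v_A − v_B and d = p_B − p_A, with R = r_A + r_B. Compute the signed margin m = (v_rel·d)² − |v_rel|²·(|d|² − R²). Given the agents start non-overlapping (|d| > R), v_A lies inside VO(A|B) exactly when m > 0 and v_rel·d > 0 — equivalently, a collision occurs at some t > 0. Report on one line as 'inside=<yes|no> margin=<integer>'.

d = (7, 1),  |d|² = 50;  R = 5+2 = 7,  c = 50−7² = 1
v_rel = (5, -2),  |v_rel|² = 29;  v_rel·d = (5)·(7) + (-2)·(1) = 33
29·t² − 66·t + 1 = 0  ⇒  m = 33² − 29·1 = 1060
m = 1060 > 0,  v_rel·d = 33 > 0  ⇒  inside

inside=yes margin=1060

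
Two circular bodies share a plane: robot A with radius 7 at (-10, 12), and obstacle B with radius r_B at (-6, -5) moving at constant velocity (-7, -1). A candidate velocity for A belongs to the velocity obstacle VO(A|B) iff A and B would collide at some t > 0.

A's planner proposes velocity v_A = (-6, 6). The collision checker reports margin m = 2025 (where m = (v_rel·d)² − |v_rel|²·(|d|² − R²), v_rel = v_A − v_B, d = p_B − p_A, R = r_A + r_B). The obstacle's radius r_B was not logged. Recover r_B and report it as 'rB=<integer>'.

m = 2025
d = (4, -17);  v_rel = (1, 7),  |v_rel|² = 50
v_rel×d = (1)·(-17) − (7)·(4) = -45
since m = R²·50 − (-45)²:  R² = (2025 + 2025) / 50 = 81
R = √81 = 9  ⇒  r_B = 9 − 7 = 2

rB=2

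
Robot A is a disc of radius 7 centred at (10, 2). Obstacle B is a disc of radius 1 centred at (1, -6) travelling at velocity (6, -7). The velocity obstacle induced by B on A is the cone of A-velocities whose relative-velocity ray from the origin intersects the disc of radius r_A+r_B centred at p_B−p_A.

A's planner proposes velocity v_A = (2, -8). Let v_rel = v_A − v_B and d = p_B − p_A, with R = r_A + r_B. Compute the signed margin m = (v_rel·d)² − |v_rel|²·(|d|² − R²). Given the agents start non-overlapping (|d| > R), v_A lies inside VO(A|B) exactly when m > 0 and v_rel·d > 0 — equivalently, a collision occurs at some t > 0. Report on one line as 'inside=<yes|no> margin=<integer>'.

d = (-9, -8),  |d|² = 145;  R = 7+1 = 8,  c = 145−8² = 81
v_rel = (-4, -1),  |v_rel|² = 17;  v_rel·d = (-4)·(-9) + (-1)·(-8) = 44
17·t² − 88·t + 81 = 0  ⇒  m = 44² − 17·81 = 559
m = 559 > 0,  v_rel·d = 44 > 0  ⇒  inside

inside=yes margin=559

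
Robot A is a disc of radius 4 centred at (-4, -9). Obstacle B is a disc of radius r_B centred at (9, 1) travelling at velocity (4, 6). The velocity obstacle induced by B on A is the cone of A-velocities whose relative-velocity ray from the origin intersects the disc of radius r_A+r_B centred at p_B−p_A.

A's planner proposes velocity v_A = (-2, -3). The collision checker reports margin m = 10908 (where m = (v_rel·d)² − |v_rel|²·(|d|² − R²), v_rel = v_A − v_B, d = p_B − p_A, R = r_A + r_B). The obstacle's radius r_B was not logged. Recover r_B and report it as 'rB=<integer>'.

m = 10908
d = (13, 10);  v_rel = (-6, -9),  |v_rel|² = 117
v_rel×d = (-6)·(10) − (-9)·(13) = 57
since m = R²·117 − 57²:  R² = (3249 + 10908) / 117 = 121
R = √121 = 11  ⇒  r_B = 11 − 4 = 7

rB=7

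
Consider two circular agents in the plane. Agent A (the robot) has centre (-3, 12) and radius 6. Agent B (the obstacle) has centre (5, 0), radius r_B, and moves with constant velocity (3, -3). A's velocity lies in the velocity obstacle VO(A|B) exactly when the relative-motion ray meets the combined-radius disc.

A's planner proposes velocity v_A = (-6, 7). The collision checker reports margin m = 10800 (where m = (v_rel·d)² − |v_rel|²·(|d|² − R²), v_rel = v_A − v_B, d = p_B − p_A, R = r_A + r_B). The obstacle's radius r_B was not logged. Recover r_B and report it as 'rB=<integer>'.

m = 10800
d = (8, -12);  v_rel = (-9, 10),  |v_rel|² = 181
v_rel×d = (-9)·(-12) − (10)·(8) = 28
since m = R²·181 − 28²:  R² = (784 + 10800) / 181 = 64
R = √64 = 8  ⇒  r_B = 8 − 6 = 2

rB=2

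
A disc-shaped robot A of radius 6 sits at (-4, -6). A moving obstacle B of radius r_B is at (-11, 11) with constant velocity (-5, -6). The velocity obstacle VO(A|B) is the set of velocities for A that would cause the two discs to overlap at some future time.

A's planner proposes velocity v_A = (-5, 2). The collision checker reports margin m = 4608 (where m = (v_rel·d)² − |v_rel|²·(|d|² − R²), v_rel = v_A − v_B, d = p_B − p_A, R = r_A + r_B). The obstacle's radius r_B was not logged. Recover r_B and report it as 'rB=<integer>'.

m = 4608
d = (-7, 17);  v_rel = (0, 8),  |v_rel|² = 64
v_rel×d = (0)·(17) − (8)·(-7) = 56
since m = R²·64 − 56²:  R² = (3136 + 4608) / 64 = 121
R = √121 = 11  ⇒  r_B = 11 − 6 = 5

rB=5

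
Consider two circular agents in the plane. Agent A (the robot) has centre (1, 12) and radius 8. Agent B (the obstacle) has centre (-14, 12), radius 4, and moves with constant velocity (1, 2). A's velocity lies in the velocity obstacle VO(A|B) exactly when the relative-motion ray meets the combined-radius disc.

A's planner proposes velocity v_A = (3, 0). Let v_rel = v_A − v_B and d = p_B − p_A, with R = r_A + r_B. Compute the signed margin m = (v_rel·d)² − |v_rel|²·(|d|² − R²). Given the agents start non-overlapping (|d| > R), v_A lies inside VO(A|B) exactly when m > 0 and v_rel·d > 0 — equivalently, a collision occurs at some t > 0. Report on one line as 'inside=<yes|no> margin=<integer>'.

d = (-15, 0),  |d|² = 225;  R = 8+4 = 12,  c = 225−12² = 81
v_rel = (2, -2),  |v_rel|² = 8;  v_rel·d = (2)·(-15) + (-2)·(0) = -30
8·t² + 60·t + 81 = 0  ⇒  m = (-30)² − 8·81 = 252
m = 252 > 0,  v_rel·d = -30 < 0  ⇒  outside

inside=no margin=252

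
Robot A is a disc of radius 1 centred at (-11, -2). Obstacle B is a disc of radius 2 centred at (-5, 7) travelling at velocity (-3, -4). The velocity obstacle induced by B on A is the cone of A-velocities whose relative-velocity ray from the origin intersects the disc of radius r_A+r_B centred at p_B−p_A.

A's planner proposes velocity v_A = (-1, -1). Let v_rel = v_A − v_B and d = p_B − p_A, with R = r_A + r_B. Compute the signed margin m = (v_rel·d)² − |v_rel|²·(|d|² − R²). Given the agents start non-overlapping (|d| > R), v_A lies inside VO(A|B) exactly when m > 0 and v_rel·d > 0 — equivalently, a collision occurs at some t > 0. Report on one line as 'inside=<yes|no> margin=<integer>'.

d = (6, 9),  |d|² = 117;  R = 1+2 = 3,  c = 117−3² = 108
v_rel = (2, 3),  |v_rel|² = 13;  v_rel·d = (2)·(6) + (3)·(9) = 39
13·t² − 78·t + 108 = 0  ⇒  m = 39² − 13·108 = 117
m = 117 > 0,  v_rel·d = 39 > 0  ⇒  inside

inside=yes margin=117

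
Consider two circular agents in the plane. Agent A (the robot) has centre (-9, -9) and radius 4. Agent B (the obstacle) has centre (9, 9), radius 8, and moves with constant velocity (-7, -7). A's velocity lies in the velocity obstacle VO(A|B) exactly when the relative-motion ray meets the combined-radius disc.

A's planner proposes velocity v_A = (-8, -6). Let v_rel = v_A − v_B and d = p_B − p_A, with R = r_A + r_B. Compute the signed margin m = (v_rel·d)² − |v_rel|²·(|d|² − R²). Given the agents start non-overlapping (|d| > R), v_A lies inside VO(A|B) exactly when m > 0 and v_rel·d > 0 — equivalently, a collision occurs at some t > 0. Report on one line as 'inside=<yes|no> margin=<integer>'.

d = (18, 18),  |d|² = 648;  R = 4+8 = 12,  c = 648−12² = 504
v_rel = (-1, 1),  |v_rel|² = 2;  v_rel·d = (-1)·(18) + (1)·(18) = 0
2·t² − 0·t + 504 = 0  ⇒  m = 0² − 2·504 = -1008
m = -1008 < 0,  v_rel·d = 0 = 0  ⇒  outside

inside=no margin=-1008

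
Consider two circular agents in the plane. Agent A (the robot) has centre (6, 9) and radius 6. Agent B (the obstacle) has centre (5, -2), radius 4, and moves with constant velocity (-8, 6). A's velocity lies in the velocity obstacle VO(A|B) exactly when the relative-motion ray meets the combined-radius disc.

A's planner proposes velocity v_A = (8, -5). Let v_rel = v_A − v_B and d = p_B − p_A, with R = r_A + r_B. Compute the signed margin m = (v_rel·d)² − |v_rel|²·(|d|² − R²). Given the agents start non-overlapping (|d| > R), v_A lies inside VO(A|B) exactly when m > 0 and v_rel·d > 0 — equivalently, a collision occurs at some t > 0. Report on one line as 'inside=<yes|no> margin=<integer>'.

d = (-1, -11),  |d|² = 122;  R = 6+4 = 10,  c = 122−10² = 22
v_rel = (16, -11),  |v_rel|² = 377;  v_rel·d = (16)·(-1) + (-11)·(-11) = 105
377·t² − 210·t + 22 = 0  ⇒  m = 105² − 377·22 = 2731
m = 2731 > 0,  v_rel·d = 105 > 0  ⇒  inside

inside=yes margin=2731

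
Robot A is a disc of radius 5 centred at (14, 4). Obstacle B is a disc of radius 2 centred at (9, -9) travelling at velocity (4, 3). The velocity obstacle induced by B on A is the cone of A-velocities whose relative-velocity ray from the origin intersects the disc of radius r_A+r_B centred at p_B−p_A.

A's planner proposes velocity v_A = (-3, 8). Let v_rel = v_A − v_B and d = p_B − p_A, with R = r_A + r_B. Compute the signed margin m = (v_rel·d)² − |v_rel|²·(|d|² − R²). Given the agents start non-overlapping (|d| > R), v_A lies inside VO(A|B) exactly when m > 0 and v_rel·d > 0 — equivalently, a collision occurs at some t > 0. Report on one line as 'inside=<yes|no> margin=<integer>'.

d = (-5, -13),  |d|² = 194;  R = 5+2 = 7,  c = 194−7² = 145
v_rel = (-7, 5),  |v_rel|² = 74;  v_rel·d = (-7)·(-5) + (5)·(-13) = -30
74·t² + 60·t + 145 = 0  ⇒  m = (-30)² − 74·145 = -9830
m = -9830 < 0,  v_rel·d = -30 < 0  ⇒  outside

inside=no margin=-9830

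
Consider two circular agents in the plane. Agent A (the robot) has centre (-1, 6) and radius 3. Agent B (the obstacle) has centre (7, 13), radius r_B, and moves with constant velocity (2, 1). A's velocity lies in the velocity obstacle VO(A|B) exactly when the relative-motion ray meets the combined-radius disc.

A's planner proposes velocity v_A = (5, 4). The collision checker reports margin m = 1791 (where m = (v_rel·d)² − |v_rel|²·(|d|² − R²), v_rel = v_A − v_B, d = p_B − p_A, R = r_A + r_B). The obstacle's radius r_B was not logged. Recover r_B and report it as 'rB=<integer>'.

m = 1791
d = (8, 7);  v_rel = (3, 3),  |v_rel|² = 18
v_rel×d = (3)·(7) − (3)·(8) = -3
since m = R²·18 − (-3)²:  R² = (9 + 1791) / 18 = 100
R = √100 = 10  ⇒  r_B = 10 − 3 = 7

rB=7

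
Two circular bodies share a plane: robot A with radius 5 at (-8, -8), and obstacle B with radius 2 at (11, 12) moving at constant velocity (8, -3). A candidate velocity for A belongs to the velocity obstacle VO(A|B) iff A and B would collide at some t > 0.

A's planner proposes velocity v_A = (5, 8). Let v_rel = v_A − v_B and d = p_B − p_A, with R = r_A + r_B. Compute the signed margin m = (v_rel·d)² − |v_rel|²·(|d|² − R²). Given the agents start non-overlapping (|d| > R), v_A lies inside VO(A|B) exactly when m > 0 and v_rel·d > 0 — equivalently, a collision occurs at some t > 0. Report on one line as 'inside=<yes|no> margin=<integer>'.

d = (19, 20),  |d|² = 761;  R = 5+2 = 7,  c = 761−7² = 712
v_rel = (-3, 11),  |v_rel|² = 130;  v_rel·d = (-3)·(19) + (11)·(20) = 163
130·t² − 326·t + 712 = 0  ⇒  m = 163² − 130·712 = -65991
m = -65991 < 0,  v_rel·d = 163 > 0  ⇒  outside

inside=no margin=-65991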